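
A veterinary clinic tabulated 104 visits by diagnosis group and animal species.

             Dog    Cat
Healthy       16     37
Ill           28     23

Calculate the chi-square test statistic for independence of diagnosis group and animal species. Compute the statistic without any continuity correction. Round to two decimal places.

6.50

Row totals: 53, 51. Column totals: 44, 60. Grand total N = 104.
Expected counts (row total × column total / N):
  Healthy, Dog: 53×44/104 = 22.423
  Healthy, Cat: 53×60/104 = 30.577
  Ill, Dog: 51×44/104 = 21.577
  Ill, Cat: 51×60/104 = 29.423
Contributions (O − E)²/E:
  (16 − 22.423)²/22.423 = 1.8398
  (37 − 30.577)²/30.577 = 1.3492
  (28 − 21.577)²/21.577 = 1.9120
  (23 − 29.423)²/29.423 = 1.4021
χ² = 1.8398 + 1.3492 + 1.9120 + 1.4021 = 6.50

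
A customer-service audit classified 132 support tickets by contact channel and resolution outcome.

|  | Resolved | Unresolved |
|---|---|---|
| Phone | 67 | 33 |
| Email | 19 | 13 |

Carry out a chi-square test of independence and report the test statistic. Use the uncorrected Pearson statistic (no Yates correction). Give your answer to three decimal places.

Row totals: 100, 32. Column totals: 86, 46. Grand total N = 132.
Expected counts (row total × column total / N):
  Phone, Resolved: 100×86/132 = 65.1515
  Phone, Unresolved: 100×46/132 = 34.8485
  Email, Resolved: 32×86/132 = 20.8485
  Email, Unresolved: 32×46/132 = 11.1515
Contributions (O − E)²/E:
  (67 − 65.1515)²/65.1515 = 0.0524
  (33 − 34.8485)²/34.8485 = 0.0981
  (19 − 20.8485)²/20.8485 = 0.1639
  (13 − 11.1515)²/11.1515 = 0.3064
χ² = 0.0524 + 0.0981 + 0.1639 + 0.3064 = 0.621

0.621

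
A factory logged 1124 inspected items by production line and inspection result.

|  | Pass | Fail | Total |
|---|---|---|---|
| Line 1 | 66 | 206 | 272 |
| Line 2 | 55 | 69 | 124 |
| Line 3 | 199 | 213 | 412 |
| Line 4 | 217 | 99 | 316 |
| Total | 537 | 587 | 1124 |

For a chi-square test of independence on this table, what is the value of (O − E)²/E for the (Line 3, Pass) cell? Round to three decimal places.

Row total (Line 3) = 412; column total (Pass) = 537; N = 1124.
Expected count E = 412 × 537 / 1124 = 196.8363.
Contribution = (O − E)²/E = (199 − 196.8363)² / 196.8363 = 0.024.

0.024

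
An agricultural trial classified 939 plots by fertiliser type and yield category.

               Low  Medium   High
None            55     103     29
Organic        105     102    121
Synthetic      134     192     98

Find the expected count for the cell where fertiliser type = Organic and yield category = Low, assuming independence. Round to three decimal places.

102.696

Row total (Organic) = 328; column total (Low) = 294; grand total N = 939.
Expected count = (row total × column total) / N = 328 × 294 / 939 = 102.696.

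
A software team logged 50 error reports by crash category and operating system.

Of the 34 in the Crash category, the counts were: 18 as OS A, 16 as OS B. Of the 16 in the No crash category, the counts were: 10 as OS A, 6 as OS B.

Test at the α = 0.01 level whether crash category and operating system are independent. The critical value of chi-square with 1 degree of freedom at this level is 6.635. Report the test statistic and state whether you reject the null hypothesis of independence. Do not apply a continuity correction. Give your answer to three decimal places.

Row totals: 34, 16. Column totals: 28, 22. Grand total N = 50.
Expected counts (row total × column total / N):
  Crash, OS A: 34×28/50 = 19.0400
  Crash, OS B: 34×22/50 = 14.9600
  No crash, OS A: 16×28/50 = 8.9600
  No crash, OS B: 16×22/50 = 7.0400
Contributions (O − E)²/E:
  (18 − 19.0400)²/19.0400 = 0.0568
  (16 − 14.9600)²/14.9600 = 0.0723
  (10 − 8.9600)²/8.9600 = 0.1207
  (6 − 7.0400)²/7.0400 = 0.1536
χ² = 0.0568 + 0.0723 + 0.1207 + 0.1536 = 0.403
df = (2−1)(2−1) = 1. Since 0.403 < 6.635, fail to reject the null hypothesis of independence at α = 0.01.

0.403; fail to reject H₀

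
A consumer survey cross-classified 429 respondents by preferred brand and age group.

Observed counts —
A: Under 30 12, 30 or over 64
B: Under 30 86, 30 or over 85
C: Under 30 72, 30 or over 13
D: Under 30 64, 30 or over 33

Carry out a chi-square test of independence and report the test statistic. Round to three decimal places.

83.590

Row totals: 76, 171, 85, 97. Column totals: 234, 195. Grand total N = 429.
Expected counts (row total × column total / N):
  A, Under 30: 76×234/429 = 41.45455
  A, 30 or over: 76×195/429 = 34.54545
  B, Under 30: 171×234/429 = 93.27273
  B, 30 or over: 171×195/429 = 77.72727
  C, Under 30: 85×234/429 = 46.36364
  C, 30 or over: 85×195/429 = 38.63636
  D, Under 30: 97×234/429 = 52.90909
  D, 30 or over: 97×195/429 = 44.09091
Contributions (O − E)²/E:
  (12 − 41.45455)²/41.45455 = 20.9282
  (64 − 34.54545)²/34.54545 = 25.1139
  (86 − 93.27273)²/93.27273 = 0.5671
  (85 − 77.72727)²/77.72727 = 0.6805
  (72 − 46.36364)²/46.36364 = 14.1754
  (13 − 38.63636)²/38.63636 = 17.0105
  (64 − 52.90909)²/52.90909 = 2.3249
  (33 − 44.09091)²/44.09091 = 2.7899
χ² = 20.9282 + 25.1139 + 0.5671 + 0.6805 + 14.1754 + 17.0105 + 2.3249 + 2.7899 = 83.590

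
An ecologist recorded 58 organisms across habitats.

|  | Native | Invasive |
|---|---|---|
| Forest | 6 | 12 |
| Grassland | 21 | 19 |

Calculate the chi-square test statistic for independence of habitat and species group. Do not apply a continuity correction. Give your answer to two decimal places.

Row totals: 18, 40. Column totals: 27, 31. Grand total N = 58.
Expected counts (row total × column total / N):
  Forest, Native: 18×27/58 = 8.379
  Forest, Invasive: 18×31/58 = 9.621
  Grassland, Native: 40×27/58 = 18.621
  Grassland, Invasive: 40×31/58 = 21.379
Contributions (O − E)²/E:
  (6 − 8.379)²/8.379 = 0.6755
  (12 − 9.621)²/9.621 = 0.5883
  (21 − 18.621)²/18.621 = 0.3039
  (19 − 21.379)²/21.379 = 0.2647
χ² = 0.6755 + 0.5883 + 0.3039 + 0.2647 = 1.83

1.83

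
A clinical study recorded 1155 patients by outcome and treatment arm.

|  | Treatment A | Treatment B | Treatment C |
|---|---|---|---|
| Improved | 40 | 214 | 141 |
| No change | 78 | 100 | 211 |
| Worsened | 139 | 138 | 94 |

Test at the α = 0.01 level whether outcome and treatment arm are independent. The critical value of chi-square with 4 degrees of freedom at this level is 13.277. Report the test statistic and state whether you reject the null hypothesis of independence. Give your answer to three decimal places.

Row totals: 395, 389, 371. Column totals: 257, 452, 446. Grand total N = 1155.
Expected counts (row total × column total / N):
  Improved, Treatment A: 395×257/1155 = 87.8918
  Improved, Treatment B: 395×452/1155 = 154.5801
  Improved, Treatment C: 395×446/1155 = 152.5281
  No change, Treatment A: 389×257/1155 = 86.5567
  No change, Treatment B: 389×452/1155 = 152.2320
  No change, Treatment C: 389×446/1155 = 150.2113
  Worsened, Treatment A: 371×257/1155 = 82.5515
  Worsened, Treatment B: 371×452/1155 = 145.1879
  Worsened, Treatment C: 371×446/1155 = 143.2606
Contributions (O − E)²/E:
  (40 − 87.8918)²/87.8918 = 26.0960
  (214 − 154.5801)²/154.5801 = 22.8407
  (141 − 152.5281)²/152.5281 = 0.8713
  (78 − 86.5567)²/86.5567 = 0.8459
  (100 − 152.2320)²/152.2320 = 17.9212
  (211 − 150.2113)²/150.2113 = 24.6005
  (139 − 82.5515)²/82.5515 = 38.5993
  (138 − 145.1879)²/145.1879 = 0.3559
  (94 − 143.2606)²/143.2606 = 16.9384
χ² = 26.0960 + 22.8407 + 0.8713 + 0.8459 + 17.9212 + 24.6005 + 38.5993 + 0.3559 + 16.9384 = 149.069
df = (3−1)(3−1) = 4. Since 149.069 > 13.277, reject the null hypothesis of independence at α = 0.01.

149.069; reject H₀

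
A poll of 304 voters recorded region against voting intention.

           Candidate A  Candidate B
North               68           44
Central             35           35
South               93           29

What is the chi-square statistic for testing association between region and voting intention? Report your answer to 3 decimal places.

14.454

Row totals: 112, 70, 122. Column totals: 196, 108. Grand total N = 304.
Expected counts (row total × column total / N):
  North, Candidate A: 112×196/304 = 72.2105
  North, Candidate B: 112×108/304 = 39.7895
  Central, Candidate A: 70×196/304 = 45.1316
  Central, Candidate B: 70×108/304 = 24.8684
  South, Candidate A: 122×196/304 = 78.6579
  South, Candidate B: 122×108/304 = 43.3421
Contributions (O − E)²/E:
  (68 − 72.2105)²/72.2105 = 0.2455
  (44 − 39.7895)²/39.7895 = 0.4456
  (35 − 45.1316)²/45.1316 = 2.2744
  (35 − 24.8684)²/24.8684 = 4.1277
  (93 − 78.6579)²/78.6579 = 2.6151
  (29 − 43.3421)²/43.3421 = 4.7459
χ² = 0.2455 + 0.4456 + 2.2744 + 4.1277 + 2.6151 + 4.7459 = 14.454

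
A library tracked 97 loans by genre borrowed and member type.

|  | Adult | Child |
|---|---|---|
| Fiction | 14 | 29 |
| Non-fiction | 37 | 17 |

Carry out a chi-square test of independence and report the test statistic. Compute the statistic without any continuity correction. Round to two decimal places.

12.42

Row totals: 43, 54. Column totals: 51, 46. Grand total N = 97.
Expected counts (row total × column total / N):
  Fiction, Adult: 43×51/97 = 22.6082
  Fiction, Child: 43×46/97 = 20.3918
  Non-fiction, Adult: 54×51/97 = 28.3918
  Non-fiction, Child: 54×46/97 = 25.6082
Contributions (O − E)²/E:
  (14 − 22.6082)²/22.6082 = 3.2776
  (29 − 20.3918)²/20.3918 = 3.6339
  (37 − 28.3918)²/28.3918 = 2.6099
  (17 − 25.6082)²/25.6082 = 2.8936
χ² = 3.2776 + 3.6339 + 2.6099 + 2.8936 = 12.42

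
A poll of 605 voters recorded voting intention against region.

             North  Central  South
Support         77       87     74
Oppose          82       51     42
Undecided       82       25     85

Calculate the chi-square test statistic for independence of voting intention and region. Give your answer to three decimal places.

40.056

Row totals: 238, 175, 192. Column totals: 241, 163, 201. Grand total N = 605.
Expected counts (row total × column total / N):
  Support, North: 238×241/605 = 94.80661
  Support, Central: 238×163/605 = 64.12231
  Support, South: 238×201/605 = 79.07107
  Oppose, North: 175×241/605 = 69.71074
  Oppose, Central: 175×163/605 = 47.14876
  Oppose, South: 175×201/605 = 58.14050
  Undecided, North: 192×241/605 = 76.48264
  Undecided, Central: 192×163/605 = 51.72893
  Undecided, South: 192×201/605 = 63.78843
Contributions (O − E)²/E:
  (77 − 94.80661)²/94.80661 = 3.3444
  (87 − 64.12231)²/64.12231 = 8.1623
  (74 − 79.07107)²/79.07107 = 0.3252
  (82 − 69.71074)²/69.71074 = 2.1665
  (51 − 47.14876)²/47.14876 = 0.3146
  (42 − 58.14050)²/58.14050 = 4.4808
  (82 − 76.48264)²/76.48264 = 0.3980
  (25 − 51.72893)²/51.72893 = 13.8111
  (85 − 63.78843)²/63.78843 = 7.0535
χ² = 3.3444 + 8.1623 + 0.3252 + 2.1665 + 0.3146 + 4.4808 + 0.3980 + 13.8111 + 7.0535 = 40.056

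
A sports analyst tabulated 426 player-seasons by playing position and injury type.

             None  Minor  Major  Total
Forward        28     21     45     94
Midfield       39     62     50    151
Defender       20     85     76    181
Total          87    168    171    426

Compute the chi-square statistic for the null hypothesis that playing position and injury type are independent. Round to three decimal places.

Grand total N = 426.
Expected counts (row total × column total / N):
  Forward, None: 94×87/426 = 19.19718
  Forward, Minor: 94×168/426 = 37.07042
  Forward, Major: 94×171/426 = 37.73239
  Midfield, None: 151×87/426 = 30.83803
  Midfield, Minor: 151×168/426 = 59.54930
  Midfield, Major: 151×171/426 = 60.61268
  Defender, None: 181×87/426 = 36.96479
  Defender, Minor: 181×168/426 = 71.38028
  Defender, Major: 181×171/426 = 72.65493
Contributions (O − E)²/E:
  (28 − 19.19718)²/19.19718 = 4.0365
  (21 − 37.07042)²/37.07042 = 6.9667
  (45 − 37.73239)²/37.73239 = 1.3998
  (39 − 30.83803)²/30.83803 = 2.1602
  (62 − 59.54930)²/59.54930 = 0.1009
  (50 − 60.61268)²/60.61268 = 1.8582
  (20 − 36.96479)²/36.96479 = 7.7859
  (85 − 71.38028)²/71.38028 = 2.5987
  (76 − 72.65493)²/72.65493 = 0.1540
χ² = 4.0365 + 6.9667 + 1.3998 + 2.1602 + 0.1009 + 1.8582 + 7.7859 + 2.5987 + 0.1540 = 27.061

27.061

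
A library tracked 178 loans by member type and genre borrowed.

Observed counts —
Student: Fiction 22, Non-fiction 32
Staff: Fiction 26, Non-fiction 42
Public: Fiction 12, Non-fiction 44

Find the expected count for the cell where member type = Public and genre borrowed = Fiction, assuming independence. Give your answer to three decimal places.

Row total (Public) = 56; column total (Fiction) = 60; grand total N = 178.
Expected count = (row total × column total) / N = 56 × 60 / 178 = 18.876.

18.876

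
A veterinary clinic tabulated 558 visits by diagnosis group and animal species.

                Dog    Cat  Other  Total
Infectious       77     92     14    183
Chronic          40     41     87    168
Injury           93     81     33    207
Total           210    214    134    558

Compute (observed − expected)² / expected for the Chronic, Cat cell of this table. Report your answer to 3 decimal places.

8.520

Row total (Chronic) = 168; column total (Cat) = 214; N = 558.
Expected count E = 168 × 214 / 558 = 64.4301.
Contribution = (O − E)²/E = (41 − 64.4301)² / 64.4301 = 8.520.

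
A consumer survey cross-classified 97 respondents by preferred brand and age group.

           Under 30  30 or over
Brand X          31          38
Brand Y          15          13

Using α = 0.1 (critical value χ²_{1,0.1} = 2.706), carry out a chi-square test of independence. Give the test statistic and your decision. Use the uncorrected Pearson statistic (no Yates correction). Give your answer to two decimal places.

Row totals: 69, 28. Column totals: 46, 51. Grand total N = 97.
Expected counts (row total × column total / N):
  Brand X, Under 30: 69×46/97 = 32.722
  Brand X, 30 or over: 69×51/97 = 36.278
  Brand Y, Under 30: 28×46/97 = 13.278
  Brand Y, 30 or over: 28×51/97 = 14.722
Contributions (O − E)²/E:
  (31 − 32.722)²/32.722 = 0.0906
  (38 − 36.278)²/36.278 = 0.0817
  (15 − 13.278)²/13.278 = 0.2233
  (13 − 14.722)²/14.722 = 0.2014
χ² = 0.0906 + 0.0817 + 0.2233 + 0.2014 = 0.60
df = (2−1)(2−1) = 1. Since 0.60 < 2.706, fail to reject the null hypothesis of independence at α = 0.1.

0.60; fail to reject H₀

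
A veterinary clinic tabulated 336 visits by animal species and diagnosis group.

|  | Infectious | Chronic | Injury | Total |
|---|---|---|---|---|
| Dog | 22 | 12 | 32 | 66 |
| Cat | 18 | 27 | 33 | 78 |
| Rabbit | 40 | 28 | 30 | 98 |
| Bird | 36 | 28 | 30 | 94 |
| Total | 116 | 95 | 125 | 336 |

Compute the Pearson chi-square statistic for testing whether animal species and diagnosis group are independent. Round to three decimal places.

Grand total N = 336.
Expected counts (row total × column total / N):
  Dog, Infectious: 66×116/336 = 22.7857
  Dog, Chronic: 66×95/336 = 18.6607
  Dog, Injury: 66×125/336 = 24.5536
  Cat, Infectious: 78×116/336 = 26.9286
  Cat, Chronic: 78×95/336 = 22.0536
  Cat, Injury: 78×125/336 = 29.0179
  Rabbit, Infectious: 98×116/336 = 33.8333
  Rabbit, Chronic: 98×95/336 = 27.7083
  Rabbit, Injury: 98×125/336 = 36.4583
  Bird, Infectious: 94×116/336 = 32.4524
  Bird, Chronic: 94×95/336 = 26.5774
  Bird, Injury: 94×125/336 = 34.9702
Contributions (O − E)²/E:
  (22 − 22.7857)²/22.7857 = 0.0271
  (12 − 18.6607)²/18.6607 = 2.3775
  (32 − 24.5536)²/24.5536 = 2.2583
  (18 − 26.9286)²/26.9286 = 2.9604
  (27 − 22.0536)²/22.0536 = 1.1094
  (33 − 29.0179)²/29.0179 = 0.5465
  (40 − 33.8333)²/33.8333 = 1.1240
  (28 − 27.7083)²/27.7083 = 0.0031
  (30 − 36.4583)²/36.4583 = 1.1440
  (36 − 32.4524)²/32.4524 = 0.3878
  (28 − 26.5774)²/26.5774 = 0.0761
  (30 − 34.9702)²/34.9702 = 0.7064
χ² = 0.0271 + 2.3775 + 2.2583 + 2.9604 + 1.1094 + 0.5465 + 1.1240 + 0.0031 + 1.1440 + 0.3878 + 0.0761 + 0.7064 = 12.721

12.721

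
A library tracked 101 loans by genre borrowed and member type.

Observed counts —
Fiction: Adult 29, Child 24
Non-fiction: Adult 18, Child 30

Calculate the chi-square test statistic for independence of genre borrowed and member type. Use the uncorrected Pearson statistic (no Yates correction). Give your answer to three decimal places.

3.001

Row totals: 53, 48. Column totals: 47, 54. Grand total N = 101.
Expected counts (row total × column total / N):
  Fiction, Adult: 53×47/101 = 24.6634
  Fiction, Child: 53×54/101 = 28.3366
  Non-fiction, Adult: 48×47/101 = 22.3366
  Non-fiction, Child: 48×54/101 = 25.6634
Contributions (O − E)²/E:
  (29 − 24.6634)²/24.6634 = 0.7625
  (24 − 28.3366)²/28.3366 = 0.6637
  (18 − 22.3366)²/22.3366 = 0.8419
  (30 − 25.6634)²/25.6634 = 0.7328
χ² = 0.7625 + 0.6637 + 0.8419 + 0.7328 = 3.001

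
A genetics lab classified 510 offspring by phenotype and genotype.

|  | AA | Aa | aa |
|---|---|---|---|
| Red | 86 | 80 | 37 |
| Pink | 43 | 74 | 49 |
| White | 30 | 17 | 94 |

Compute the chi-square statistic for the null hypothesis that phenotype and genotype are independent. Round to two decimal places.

99.23

Row totals: 203, 166, 141. Column totals: 159, 171, 180. Grand total N = 510.
Expected counts (row total × column total / N):
  Red, AA: 203×159/510 = 63.288
  Red, Aa: 203×171/510 = 68.065
  Red, aa: 203×180/510 = 71.647
  Pink, AA: 166×159/510 = 51.753
  Pink, Aa: 166×171/510 = 55.659
  Pink, aa: 166×180/510 = 58.588
  White, AA: 141×159/510 = 43.959
  White, Aa: 141×171/510 = 47.276
  White, aa: 141×180/510 = 49.765
Contributions (O − E)²/E:
  (86 − 63.288)²/63.288 = 8.1506
  (80 − 68.065)²/68.065 = 2.0928
  (37 − 71.647)²/71.647 = 16.7546
  (43 − 51.753)²/51.753 = 1.4804
  (74 − 55.659)²/55.659 = 6.0438
  (49 − 58.588)²/58.588 = 1.5691
  (30 − 43.959)²/43.959 = 4.4326
  (17 − 47.276)²/47.276 = 19.3890
  (94 − 49.765)²/49.765 = 39.3195
χ² = 8.1506 + 2.0928 + 16.7546 + 1.4804 + 6.0438 + 1.5691 + 4.4326 + 19.3890 + 39.3195 = 99.23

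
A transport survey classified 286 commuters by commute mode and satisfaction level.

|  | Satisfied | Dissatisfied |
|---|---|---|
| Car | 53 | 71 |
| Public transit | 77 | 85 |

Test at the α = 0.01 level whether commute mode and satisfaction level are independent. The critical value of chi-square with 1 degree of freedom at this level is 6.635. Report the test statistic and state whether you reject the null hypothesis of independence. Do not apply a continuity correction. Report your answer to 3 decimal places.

0.650; fail to reject H₀

Row totals: 124, 162. Column totals: 130, 156. Grand total N = 286.
Expected counts (row total × column total / N):
  Car, Satisfied: 124×130/286 = 56.3636
  Car, Dissatisfied: 124×156/286 = 67.6364
  Public transit, Satisfied: 162×130/286 = 73.6364
  Public transit, Dissatisfied: 162×156/286 = 88.3636
Contributions (O − E)²/E:
  (53 − 56.3636)²/56.3636 = 0.2007
  (71 − 67.6364)²/67.6364 = 0.1673
  (77 − 73.6364)²/73.6364 = 0.1536
  (85 − 88.3636)²/88.3636 = 0.1280
χ² = 0.2007 + 0.1673 + 0.1536 + 0.1280 = 0.650
df = (2−1)(2−1) = 1. Since 0.650 < 6.635, fail to reject the null hypothesis of independence at α = 0.01.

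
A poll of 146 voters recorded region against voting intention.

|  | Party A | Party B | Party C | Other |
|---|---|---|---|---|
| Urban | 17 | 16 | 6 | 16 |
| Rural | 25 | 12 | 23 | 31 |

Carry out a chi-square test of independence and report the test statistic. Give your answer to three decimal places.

Row totals: 55, 91. Column totals: 42, 28, 29, 47. Grand total N = 146.
Expected counts (row total × column total / N):
  Urban, Party A: 55×42/146 = 15.82192
  Urban, Party B: 55×28/146 = 10.54795
  Urban, Party C: 55×29/146 = 10.92466
  Urban, Other: 55×47/146 = 17.70548
  Rural, Party A: 91×42/146 = 26.17808
  Rural, Party B: 91×28/146 = 17.45205
  Rural, Party C: 91×29/146 = 18.07534
  Rural, Other: 91×47/146 = 29.29452
Contributions (O − E)²/E:
  (17 − 15.82192)²/15.82192 = 0.0877
  (16 − 10.54795)²/10.54795 = 2.8181
  (6 − 10.92466)²/10.92466 = 2.2200
  (16 − 17.70548)²/17.70548 = 0.1643
  (25 − 26.17808)²/26.17808 = 0.0530
  (12 − 17.45205)²/17.45205 = 1.7032
  (23 − 18.07534)²/18.07534 = 1.3417
  (31 − 29.29452)²/29.29452 = 0.0993
χ² = 0.0877 + 2.8181 + 2.2200 + 0.1643 + 0.0530 + 1.7032 + 1.3417 + 0.0993 = 8.487

8.487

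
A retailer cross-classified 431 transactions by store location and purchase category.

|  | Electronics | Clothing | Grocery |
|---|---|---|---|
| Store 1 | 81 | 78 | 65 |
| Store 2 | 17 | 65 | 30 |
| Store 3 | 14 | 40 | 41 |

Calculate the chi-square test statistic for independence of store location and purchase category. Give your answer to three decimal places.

Row totals: 224, 112, 95. Column totals: 112, 183, 136. Grand total N = 431.
Expected counts (row total × column total / N):
  Store 1, Electronics: 224×112/431 = 58.208817
  Store 1, Clothing: 224×183/431 = 95.109049
  Store 1, Grocery: 224×136/431 = 70.682135
  Store 2, Electronics: 112×112/431 = 29.104408
  Store 2, Clothing: 112×183/431 = 47.554524
  Store 2, Grocery: 112×136/431 = 35.341067
  Store 3, Electronics: 95×112/431 = 24.686775
  Store 3, Clothing: 95×183/431 = 40.336427
  Store 3, Grocery: 95×136/431 = 29.976798
Contributions (O − E)²/E:
  (81 − 58.208817)²/58.208817 = 8.9237
  (78 − 95.109049)²/95.109049 = 3.0777
  (65 − 70.682135)²/70.682135 = 0.4568
  (17 − 29.104408)²/29.104408 = 5.0342
  (65 − 47.554524)²/47.554524 = 6.3999
  (30 − 35.341067)²/35.341067 = 0.8072
  (14 − 24.686775)²/24.686775 = 4.6262
  (40 − 40.336427)²/40.336427 = 0.0028
  (41 − 29.976798)²/29.976798 = 4.0535
χ² = 8.9237 + 3.0777 + 0.4568 + 5.0342 + 6.3999 + 0.8072 + 4.6262 + 0.0028 + 4.0535 = 33.382

33.382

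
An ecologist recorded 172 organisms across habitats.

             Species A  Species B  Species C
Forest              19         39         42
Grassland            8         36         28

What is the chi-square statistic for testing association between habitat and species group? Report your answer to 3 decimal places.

2.921

Row totals: 100, 72. Column totals: 27, 75, 70. Grand total N = 172.
Expected counts (row total × column total / N):
  Forest, Species A: 100×27/172 = 15.6977
  Forest, Species B: 100×75/172 = 43.6047
  Forest, Species C: 100×70/172 = 40.6977
  Grassland, Species A: 72×27/172 = 11.3023
  Grassland, Species B: 72×75/172 = 31.3953
  Grassland, Species C: 72×70/172 = 29.3023
Contributions (O − E)²/E:
  (19 − 15.6977)²/15.6977 = 0.6947
  (39 − 43.6047)²/43.6047 = 0.4863
  (42 − 40.6977)²/40.6977 = 0.0417
  (8 − 11.3023)²/11.3023 = 0.9649
  (36 − 31.3953)²/31.3953 = 0.6754
  (28 − 29.3023)²/29.3023 = 0.0579
χ² = 0.6947 + 0.4863 + 0.0417 + 0.9649 + 0.6754 + 0.0579 = 2.921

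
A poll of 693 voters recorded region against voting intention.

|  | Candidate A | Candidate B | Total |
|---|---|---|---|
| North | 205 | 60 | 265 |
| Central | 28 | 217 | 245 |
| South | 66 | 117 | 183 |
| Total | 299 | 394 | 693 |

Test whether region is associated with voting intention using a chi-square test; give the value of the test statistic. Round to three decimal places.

230.664

Grand total N = 693.
Expected counts (row total × column total / N):
  North, Candidate A: 265×299/693 = 114.33622
  North, Candidate B: 265×394/693 = 150.66378
  Central, Candidate A: 245×299/693 = 105.70707
  Central, Candidate B: 245×394/693 = 139.29293
  South, Candidate A: 183×299/693 = 78.95671
  South, Candidate B: 183×394/693 = 104.04329
Contributions (O − E)²/E:
  (205 − 114.33622)²/114.33622 = 71.8925
  (60 − 150.66378)²/150.66378 = 54.5580
  (28 − 105.70707)²/105.70707 = 57.1238
  (217 − 139.29293)²/139.29293 = 43.3503
  (66 − 78.95671)²/78.95671 = 2.1262
  (117 − 104.04329)²/104.04329 = 1.6135
χ² = 71.8925 + 54.5580 + 57.1238 + 43.3503 + 2.1262 + 1.6135 = 230.664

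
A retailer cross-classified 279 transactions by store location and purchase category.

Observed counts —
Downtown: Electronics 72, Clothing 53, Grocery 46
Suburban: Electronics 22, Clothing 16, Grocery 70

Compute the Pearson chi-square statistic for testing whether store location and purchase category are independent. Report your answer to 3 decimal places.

39.173

Row totals: 171, 108. Column totals: 94, 69, 116. Grand total N = 279.
Expected counts (row total × column total / N):
  Downtown, Electronics: 171×94/279 = 57.6129
  Downtown, Clothing: 171×69/279 = 42.2903
  Downtown, Grocery: 171×116/279 = 71.0968
  Suburban, Electronics: 108×94/279 = 36.3871
  Suburban, Clothing: 108×69/279 = 26.7097
  Suburban, Grocery: 108×116/279 = 44.9032
Contributions (O − E)²/E:
  (72 − 57.6129)²/57.6129 = 3.5927
  (53 − 42.2903)²/42.2903 = 2.7122
  (46 − 71.0968)²/71.0968 = 8.8590
  (22 − 36.3871)²/36.3871 = 5.6885
  (16 − 26.7097)²/26.7097 = 4.2942
  (70 − 44.9032)²/44.9032 = 14.0268
χ² = 3.5927 + 2.7122 + 8.8590 + 5.6885 + 4.2942 + 14.0268 = 39.173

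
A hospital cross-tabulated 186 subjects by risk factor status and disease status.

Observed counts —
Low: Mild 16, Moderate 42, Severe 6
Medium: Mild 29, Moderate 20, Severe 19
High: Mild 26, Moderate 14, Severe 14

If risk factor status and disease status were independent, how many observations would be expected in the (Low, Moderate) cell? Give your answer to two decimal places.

Row total (Low) = 64; column total (Moderate) = 76; grand total N = 186.
Expected count = (row total × column total) / N = 64 × 76 / 186 = 26.15.

26.15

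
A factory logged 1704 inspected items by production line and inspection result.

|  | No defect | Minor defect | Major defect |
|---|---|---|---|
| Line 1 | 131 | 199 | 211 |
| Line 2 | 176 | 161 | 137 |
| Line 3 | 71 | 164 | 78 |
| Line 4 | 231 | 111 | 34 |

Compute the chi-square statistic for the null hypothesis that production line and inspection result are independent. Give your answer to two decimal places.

206.38

Row totals: 541, 474, 313, 376. Column totals: 609, 635, 460. Grand total N = 1704.
Expected counts (row total × column total / N):
  Line 1, No defect: 541×609/1704 = 193.350
  Line 1, Minor defect: 541×635/1704 = 201.605
  Line 1, Major defect: 541×460/1704 = 146.045
  Line 2, No defect: 474×609/1704 = 169.405
  Line 2, Minor defect: 474×635/1704 = 176.637
  Line 2, Major defect: 474×460/1704 = 127.958
  Line 3, No defect: 313×609/1704 = 111.864
  Line 3, Minor defect: 313×635/1704 = 116.640
  Line 3, Major defect: 313×460/1704 = 84.495
  Line 4, No defect: 376×609/1704 = 134.380
  Line 4, Minor defect: 376×635/1704 = 140.117
  Line 4, Major defect: 376×460/1704 = 101.502
Contributions (O − E)²/E:
  (131 − 193.350)²/193.350 = 20.1061
  (199 − 201.605)²/201.605 = 0.0337
  (211 − 146.045)²/146.045 = 28.8894
  (176 − 169.405)²/169.405 = 0.2567
  (161 − 176.637)²/176.637 = 1.3843
  (137 − 127.958)²/127.958 = 0.6389
  (71 − 111.864)²/111.864 = 14.9276
  (164 − 116.640)²/116.640 = 19.2298
  (78 − 84.495)²/84.495 = 0.4993
  (231 − 134.380)²/134.380 = 69.4703
  (111 − 140.117)²/140.117 = 6.0507
  (34 − 101.502)²/101.502 = 44.8909
χ² = 20.1061 + 0.0337 + 28.8894 + 0.2567 + 1.3843 + 0.6389 + 14.9276 + 19.2298 + 0.4993 + 69.4703 + 6.0507 + 44.8909 = 206.38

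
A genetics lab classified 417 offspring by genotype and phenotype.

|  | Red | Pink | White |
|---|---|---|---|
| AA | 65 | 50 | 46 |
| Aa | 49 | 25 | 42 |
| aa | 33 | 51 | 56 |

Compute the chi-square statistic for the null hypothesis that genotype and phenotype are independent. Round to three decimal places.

15.894

Row totals: 161, 116, 140. Column totals: 147, 126, 144. Grand total N = 417.
Expected counts (row total × column total / N):
  AA, Red: 161×147/417 = 56.7554
  AA, Pink: 161×126/417 = 48.6475
  AA, White: 161×144/417 = 55.5971
  Aa, Red: 116×147/417 = 40.8921
  Aa, Pink: 116×126/417 = 35.0504
  Aa, White: 116×144/417 = 40.0576
  aa, Red: 140×147/417 = 49.3525
  aa, Pink: 140×126/417 = 42.3022
  aa, White: 140×144/417 = 48.3453
Contributions (O − E)²/E:
  (65 − 56.7554)²/56.7554 = 1.1977
  (50 − 48.6475)²/48.6475 = 0.0376
  (46 − 55.5971)²/55.5971 = 1.6566
  (49 − 40.8921)²/40.8921 = 1.6076
  (25 − 35.0504)²/35.0504 = 2.8819
  (42 − 40.0576)²/40.0576 = 0.0942
  (33 − 49.3525)²/49.3525 = 5.4183
  (51 − 42.3022)²/42.3022 = 1.7884
  (56 − 48.3453)²/48.3453 = 1.2120
χ² = 1.1977 + 0.0376 + 1.6566 + 1.6076 + 2.8819 + 0.0942 + 5.4183 + 1.7884 + 1.2120 = 15.894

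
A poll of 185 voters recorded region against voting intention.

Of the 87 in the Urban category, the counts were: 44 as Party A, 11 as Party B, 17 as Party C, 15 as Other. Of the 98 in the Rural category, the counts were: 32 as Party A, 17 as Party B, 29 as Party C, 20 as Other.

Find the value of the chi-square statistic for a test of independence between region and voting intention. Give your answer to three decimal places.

Row totals: 87, 98. Column totals: 76, 28, 46, 35. Grand total N = 185.
Expected counts (row total × column total / N):
  Urban, Party A: 87×76/185 = 35.7405
  Urban, Party B: 87×28/185 = 13.1676
  Urban, Party C: 87×46/185 = 21.6324
  Urban, Other: 87×35/185 = 16.4595
  Rural, Party A: 98×76/185 = 40.2595
  Rural, Party B: 98×28/185 = 14.8324
  Rural, Party C: 98×46/185 = 24.3676
  Rural, Other: 98×35/185 = 18.5405
Contributions (O − E)²/E:
  (44 − 35.7405)²/35.7405 = 1.9087
  (11 − 13.1676)²/13.1676 = 0.3568
  (17 − 21.6324)²/21.6324 = 0.9920
  (15 − 16.4595)²/16.4595 = 0.1294
  (32 − 40.2595)²/40.2595 = 1.6945
  (17 − 14.8324)²/14.8324 = 0.3168
  (29 − 24.3676)²/24.3676 = 0.8806
  (20 − 18.5405)²/18.5405 = 0.1149
χ² = 1.9087 + 0.3568 + 0.9920 + 0.1294 + 1.6945 + 0.3168 + 0.8806 + 0.1149 = 6.394

6.394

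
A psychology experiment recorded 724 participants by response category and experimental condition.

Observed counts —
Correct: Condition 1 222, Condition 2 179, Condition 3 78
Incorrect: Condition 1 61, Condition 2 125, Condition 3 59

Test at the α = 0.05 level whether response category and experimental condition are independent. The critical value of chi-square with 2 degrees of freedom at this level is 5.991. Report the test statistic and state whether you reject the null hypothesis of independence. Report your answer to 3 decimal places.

Row totals: 479, 245. Column totals: 283, 304, 137. Grand total N = 724.
Expected counts (row total × column total / N):
  Correct, Condition 1: 479×283/724 = 187.23343
  Correct, Condition 2: 479×304/724 = 201.12707
  Correct, Condition 3: 479×137/724 = 90.63950
  Incorrect, Condition 1: 245×283/724 = 95.76657
  Incorrect, Condition 2: 245×304/724 = 102.87293
  Incorrect, Condition 3: 245×137/724 = 46.36050
Contributions (O − E)²/E:
  (222 − 187.23343)²/187.23343 = 6.4557
  (179 − 201.12707)²/201.12707 = 2.4343
  (78 − 90.63950)²/90.63950 = 1.7626
  (61 − 95.76657)²/95.76657 = 12.6215
  (125 − 102.87293)²/102.87293 = 4.7593
  (59 − 46.36050)²/46.36050 = 3.4460
χ² = 6.4557 + 2.4343 + 1.7626 + 12.6215 + 4.7593 + 3.4460 = 31.479
df = (2−1)(3−1) = 2. Since 31.479 > 5.991, reject the null hypothesis of independence at α = 0.05.

31.479; reject H₀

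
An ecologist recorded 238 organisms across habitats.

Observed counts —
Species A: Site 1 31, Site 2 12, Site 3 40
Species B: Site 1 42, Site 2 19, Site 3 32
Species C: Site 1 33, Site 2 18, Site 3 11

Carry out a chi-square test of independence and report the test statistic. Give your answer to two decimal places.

Row totals: 83, 93, 62. Column totals: 106, 49, 83. Grand total N = 238.
Expected counts (row total × column total / N):
  Species A, Site 1: 83×106/238 = 36.9664
  Species A, Site 2: 83×49/238 = 17.0882
  Species A, Site 3: 83×83/238 = 28.9454
  Species B, Site 1: 93×106/238 = 41.4202
  Species B, Site 2: 93×49/238 = 19.1471
  Species B, Site 3: 93×83/238 = 32.4328
  Species C, Site 1: 62×106/238 = 27.6134
  Species C, Site 2: 62×49/238 = 12.7647
  Species C, Site 3: 62×83/238 = 21.6218
Contributions (O − E)²/E:
  (31 − 36.9664)²/36.9664 = 0.9630
  (12 − 17.0882)²/17.0882 = 1.5151
  (40 − 28.9454)²/28.9454 = 4.2219
  (42 − 41.4202)²/41.4202 = 0.0081
  (19 − 19.1471)²/19.1471 = 0.0011
  (32 − 32.4328)²/32.4328 = 0.0058
  (33 − 27.6134)²/27.6134 = 1.0508
  (18 − 12.7647)²/12.7647 = 2.1472
  (11 − 21.6218)²/21.6218 = 5.2180
χ² = 0.9630 + 1.5151 + 4.2219 + 0.0081 + 0.0011 + 0.0058 + 1.0508 + 2.1472 + 5.2180 = 15.13

15.13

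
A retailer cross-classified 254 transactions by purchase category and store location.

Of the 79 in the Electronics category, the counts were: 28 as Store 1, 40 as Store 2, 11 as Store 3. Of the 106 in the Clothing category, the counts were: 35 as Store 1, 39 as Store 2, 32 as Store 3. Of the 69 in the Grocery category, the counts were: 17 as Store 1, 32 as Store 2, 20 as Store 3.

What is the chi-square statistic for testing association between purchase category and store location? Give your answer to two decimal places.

9.13

Row totals: 79, 106, 69. Column totals: 80, 111, 63. Grand total N = 254.
Expected counts (row total × column total / N):
  Electronics, Store 1: 79×80/254 = 24.882
  Electronics, Store 2: 79×111/254 = 34.524
  Electronics, Store 3: 79×63/254 = 19.594
  Clothing, Store 1: 106×80/254 = 33.386
  Clothing, Store 2: 106×111/254 = 46.323
  Clothing, Store 3: 106×63/254 = 26.291
  Grocery, Store 1: 69×80/254 = 21.732
  Grocery, Store 2: 69×111/254 = 30.154
  Grocery, Store 3: 69×63/254 = 17.114
Contributions (O − E)²/E:
  (28 − 24.882)²/24.882 = 0.3907
  (40 − 34.524)²/34.524 = 0.8686
  (11 − 19.594)²/19.594 = 3.7694
  (35 − 33.386)²/33.386 = 0.0780
  (39 − 46.323)²/46.323 = 1.1577
  (32 − 26.291)²/26.291 = 1.2397
  (17 − 21.732)²/21.732 = 1.0304
  (32 − 30.154)²/30.154 = 0.1130
  (20 − 17.114)²/17.114 = 0.4867
χ² = 0.3907 + 0.8686 + 3.7694 + 0.0780 + 1.1577 + 1.2397 + 1.0304 + 0.1130 + 0.4867 = 9.13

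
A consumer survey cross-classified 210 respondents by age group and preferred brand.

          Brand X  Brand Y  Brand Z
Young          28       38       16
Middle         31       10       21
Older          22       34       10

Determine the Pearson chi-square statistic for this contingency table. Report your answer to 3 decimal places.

20.570

Row totals: 82, 62, 66. Column totals: 81, 82, 47. Grand total N = 210.
Expected counts (row total × column total / N):
  Young, Brand X: 82×81/210 = 31.6286
  Young, Brand Y: 82×82/210 = 32.0190
  Young, Brand Z: 82×47/210 = 18.3524
  Middle, Brand X: 62×81/210 = 23.9143
  Middle, Brand Y: 62×82/210 = 24.2095
  Middle, Brand Z: 62×47/210 = 13.8762
  Older, Brand X: 66×81/210 = 25.4571
  Older, Brand Y: 66×82/210 = 25.7714
  Older, Brand Z: 66×47/210 = 14.7714
Contributions (O − E)²/E:
  (28 − 31.6286)²/31.6286 = 0.4163
  (38 − 32.0190)²/32.0190 = 1.1172
  (16 − 18.3524)²/18.3524 = 0.3015
  (31 − 23.9143)²/23.9143 = 2.0995
  (10 − 24.2095)²/24.2095 = 8.3401
  (21 − 13.8762)²/13.8762 = 3.6572
  (22 − 25.4571)²/25.4571 = 0.4695
  (34 − 25.7714)²/25.7714 = 2.6273
  (10 − 14.7714)²/14.7714 = 1.5412
χ² = 0.4163 + 1.1172 + 0.3015 + 2.0995 + 8.3401 + 3.6572 + 0.4695 + 2.6273 + 1.5412 = 20.570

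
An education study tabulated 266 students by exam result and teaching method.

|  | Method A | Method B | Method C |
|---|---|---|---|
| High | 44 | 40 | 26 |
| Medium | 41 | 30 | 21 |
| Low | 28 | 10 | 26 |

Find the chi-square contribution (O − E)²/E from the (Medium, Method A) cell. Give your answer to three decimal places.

0.094

Row total (Medium) = 92; column total (Method A) = 113; N = 266.
Expected count E = 92 × 113 / 266 = 39.0827.
Contribution = (O − E)²/E = (41 − 39.0827)² / 39.0827 = 0.094.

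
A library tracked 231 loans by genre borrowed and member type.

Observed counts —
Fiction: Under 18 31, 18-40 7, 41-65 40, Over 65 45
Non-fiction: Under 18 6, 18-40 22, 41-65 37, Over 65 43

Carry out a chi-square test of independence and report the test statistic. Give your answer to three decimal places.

Row totals: 123, 108. Column totals: 37, 29, 77, 88. Grand total N = 231.
Expected counts (row total × column total / N):
  Fiction, Under 18: 123×37/231 = 19.7013
  Fiction, 18-40: 123×29/231 = 15.4416
  Fiction, 41-65: 123×77/231 = 41.0000
  Fiction, Over 65: 123×88/231 = 46.8571
  Non-fiction, Under 18: 108×37/231 = 17.2987
  Non-fiction, 18-40: 108×29/231 = 13.5584
  Non-fiction, 41-65: 108×77/231 = 36.0000
  Non-fiction, Over 65: 108×88/231 = 41.1429
Contributions (O − E)²/E:
  (31 − 19.7013)²/19.7013 = 6.4798
  (7 − 15.4416)²/15.4416 = 4.6148
  (40 − 41.0000)²/41.0000 = 0.0244
  (45 − 46.8571)²/46.8571 = 0.0736
  (6 − 17.2987)²/17.2987 = 7.3798
  (22 − 13.5584)²/13.5584 = 5.2558
  (37 − 36.0000)²/36.0000 = 0.0278
  (43 − 41.1429)²/41.1429 = 0.0838
χ² = 6.4798 + 4.6148 + 0.0244 + 0.0736 + 7.3798 + 5.2558 + 0.0278 + 0.0838 = 23.940

23.940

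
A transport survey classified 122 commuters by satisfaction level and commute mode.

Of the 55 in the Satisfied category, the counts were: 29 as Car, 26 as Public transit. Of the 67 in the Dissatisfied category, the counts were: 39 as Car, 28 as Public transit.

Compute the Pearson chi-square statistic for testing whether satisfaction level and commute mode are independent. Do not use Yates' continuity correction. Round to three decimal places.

0.368

Row totals: 55, 67. Column totals: 68, 54. Grand total N = 122.
Expected counts (row total × column total / N):
  Satisfied, Car: 55×68/122 = 30.6557
  Satisfied, Public transit: 55×54/122 = 24.3443
  Dissatisfied, Car: 67×68/122 = 37.3443
  Dissatisfied, Public transit: 67×54/122 = 29.6557
Contributions (O − E)²/E:
  (29 − 30.6557)²/30.6557 = 0.0894
  (26 − 24.3443)²/24.3443 = 0.1126
  (39 − 37.3443)²/37.3443 = 0.0734
  (28 − 29.6557)²/29.6557 = 0.0924
χ² = 0.0894 + 0.1126 + 0.0734 + 0.0924 = 0.368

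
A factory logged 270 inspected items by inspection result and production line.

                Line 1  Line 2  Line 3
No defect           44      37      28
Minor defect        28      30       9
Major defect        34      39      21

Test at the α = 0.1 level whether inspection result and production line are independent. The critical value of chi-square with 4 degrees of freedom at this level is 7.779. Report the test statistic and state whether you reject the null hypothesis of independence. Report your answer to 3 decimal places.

4.745; fail to reject H₀

Row totals: 109, 67, 94. Column totals: 106, 106, 58. Grand total N = 270.
Expected counts (row total × column total / N):
  No defect, Line 1: 109×106/270 = 42.7926
  No defect, Line 2: 109×106/270 = 42.7926
  No defect, Line 3: 109×58/270 = 23.4148
  Minor defect, Line 1: 67×106/270 = 26.3037
  Minor defect, Line 2: 67×106/270 = 26.3037
  Minor defect, Line 3: 67×58/270 = 14.3926
  Major defect, Line 1: 94×106/270 = 36.9037
  Major defect, Line 2: 94×106/270 = 36.9037
  Major defect, Line 3: 94×58/270 = 20.1926
Contributions (O − E)²/E:
  (44 − 42.7926)²/42.7926 = 0.0341
  (37 − 42.7926)²/42.7926 = 0.7841
  (28 − 23.4148)²/23.4148 = 0.8979
  (28 − 26.3037)²/26.3037 = 0.1094
  (30 − 26.3037)²/26.3037 = 0.5194
  (9 − 14.3926)²/14.3926 = 2.0205
  (34 − 36.9037)²/36.9037 = 0.2285
  (39 − 36.9037)²/36.9037 = 0.1191
  (21 − 20.1926)²/20.1926 = 0.0323
χ² = 0.0341 + 0.7841 + 0.8979 + 0.1094 + 0.5194 + 2.0205 + 0.2285 + 0.1191 + 0.0323 = 4.745
df = (3−1)(3−1) = 4. Since 4.745 < 7.779, fail to reject the null hypothesis of independence at α = 0.1.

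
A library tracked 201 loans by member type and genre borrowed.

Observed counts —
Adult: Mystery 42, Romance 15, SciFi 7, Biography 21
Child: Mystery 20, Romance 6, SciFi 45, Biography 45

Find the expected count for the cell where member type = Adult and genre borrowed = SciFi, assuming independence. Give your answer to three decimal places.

Row total (Adult) = 85; column total (SciFi) = 52; grand total N = 201.
Expected count = (row total × column total) / N = 85 × 52 / 201 = 21.990.

21.990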